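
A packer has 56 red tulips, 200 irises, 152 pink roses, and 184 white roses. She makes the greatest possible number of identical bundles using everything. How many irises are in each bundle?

Number of bundles = gcd(56, 200, 152, 184).
56 = 2^3 × 7
200 = 2^3 × 5^2
152 = 2^3 × 19
184 = 2^3 × 23
gcd(56, 200, 152, 184) = 2^3 = 8.
irises per bundle = 200 / 8 = 25.

25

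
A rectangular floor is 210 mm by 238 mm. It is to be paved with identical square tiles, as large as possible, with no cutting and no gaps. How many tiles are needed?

255

Tile side = gcd(210, 238).
210 = 2 × 3 × 5 × 7
238 = 2 × 7 × 17
gcd(210, 238) = 2 × 7 = 14.
Tiles: (210/14) × (238/14) = 15 × 17 = 255.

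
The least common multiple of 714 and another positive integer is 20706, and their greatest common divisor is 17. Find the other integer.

gcd × lcm = product of the two integers, so the other integer is (17 × 20706) / 714 = 493.

493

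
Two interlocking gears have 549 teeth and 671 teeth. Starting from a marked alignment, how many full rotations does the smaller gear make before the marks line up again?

11 rotations

All finish a whole number of cycles simultaneously at t = LCM of the periods.
549 = 3^2 × 61
671 = 11 × 61
LCM(549, 671) = 3^2 × 11 × 61 = 6039.
Rotations for period 549: 6039 / 549 = 11.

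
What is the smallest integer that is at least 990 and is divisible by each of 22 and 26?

The integer must be a common multiple of 22 and 26, so a multiple of their LCM.
22 = 2 × 11
26 = 2 × 13
LCM(22, 26) = 2 × 11 × 13 = 286.
Smallest multiple of 286 that is ≥ 990: ⌈990/286⌉ × 286 = 4 × 286 = 1144.

1144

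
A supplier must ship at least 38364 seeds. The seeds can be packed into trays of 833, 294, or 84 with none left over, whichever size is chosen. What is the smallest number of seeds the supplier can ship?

39984

The number of seeds must be a common multiple of 833, 294, and 84, so a multiple of their LCM.
833 = 7^2 × 17
294 = 2 × 3 × 7^2
84 = 2^2 × 3 × 7
LCM(833, 294, 84) = 2^2 × 3 × 7^2 × 17 = 9996.
Smallest multiple of 9996 that is ≥ 38364: ⌈38364/9996⌉ × 9996 = 4 × 9996 = 39984.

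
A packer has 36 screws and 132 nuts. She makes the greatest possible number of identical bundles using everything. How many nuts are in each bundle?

11

Number of bundles = gcd(36, 132).
36 = 2^2 × 3^2
132 = 2^2 × 3 × 11
gcd(36, 132) = 2^2 × 3 = 12.
nuts per bundle = 132 / 12 = 11.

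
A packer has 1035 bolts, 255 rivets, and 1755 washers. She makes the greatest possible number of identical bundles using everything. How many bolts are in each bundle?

69

Number of bundles = gcd(1035, 255, 1755).
1035 = 3^2 × 5 × 23
255 = 3 × 5 × 17
1755 = 3^3 × 5 × 13
gcd(1035, 255, 1755) = 3 × 5 = 15.
bolts per bundle = 1035 / 15 = 69.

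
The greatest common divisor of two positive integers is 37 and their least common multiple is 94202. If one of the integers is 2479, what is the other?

For two integers, gcd × lcm = product, so the other is (37 × 94202) / 2479 = 3485474 / 2479 = 1406.

1406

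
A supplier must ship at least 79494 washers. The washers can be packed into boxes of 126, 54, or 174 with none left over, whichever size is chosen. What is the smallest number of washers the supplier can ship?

87696

The number of washers must be a common multiple of 126, 54, and 174, so a multiple of their LCM.
126 = 2 × 3^2 × 7
54 = 2 × 3^3
174 = 2 × 3 × 29
LCM(126, 54, 174) = 2 × 3^3 × 7 × 29 = 10962.
Smallest multiple of 10962 that is ≥ 79494: ⌈79494/10962⌉ × 10962 = 8 × 10962 = 87696.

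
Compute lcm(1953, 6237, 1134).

386694

1953 = 3^2 × 7 × 31
6237 = 3^4 × 7 × 11
1134 = 2 × 3^4 × 7
LCM(1953, 6237, 1134) = 2 × 3^4 × 7 × 11 × 31 = 386694.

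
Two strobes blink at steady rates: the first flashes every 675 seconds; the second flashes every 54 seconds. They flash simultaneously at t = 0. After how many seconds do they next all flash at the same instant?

We need the least common multiple of the intervals.
675 = 3^3 × 5^2
54 = 2 × 3^3
LCM(675, 54) = 2 × 3^3 × 5^2 = 1350.

1350 seconds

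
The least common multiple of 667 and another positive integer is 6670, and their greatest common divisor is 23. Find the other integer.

gcd × lcm = product of the two integers, so the other integer is (23 × 6670) / 667 = 230.

230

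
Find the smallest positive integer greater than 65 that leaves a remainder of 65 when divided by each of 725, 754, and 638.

N − 65 must be a common multiple of 725, 754, and 638.
725 = 5^2 × 29
754 = 2 × 13 × 29
638 = 2 × 11 × 29
LCM(725, 754, 638) = 2 × 5^2 × 11 × 13 × 29 = 207350.
Smallest N > 65 is LCM + 65 = 207350 + 65 = 207415.

207415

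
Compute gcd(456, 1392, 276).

12

456 = 2^3 × 3 × 19
1392 = 2^4 × 3 × 29
276 = 2^2 × 3 × 23
gcd(456, 1392, 276) = 2^2 × 3 = 12.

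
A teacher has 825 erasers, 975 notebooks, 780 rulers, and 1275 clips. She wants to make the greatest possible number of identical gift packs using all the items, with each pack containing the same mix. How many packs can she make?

The pack count must divide each quantity, so the greatest is gcd(825, 975, 780, 1275).
825 = 3 × 5^2 × 11
975 = 3 × 5^2 × 13
780 = 2^2 × 3 × 5 × 13
1275 = 3 × 5^2 × 17
gcd(825, 975, 780, 1275) = 3 × 5 = 15.

15 packs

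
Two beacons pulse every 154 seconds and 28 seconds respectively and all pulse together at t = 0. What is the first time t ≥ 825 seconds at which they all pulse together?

Joint pulses occur at multiples of LCM(154, 28).
154 = 2 × 7 × 11
28 = 2^2 × 7
LCM(154, 28) = 2^2 × 7 × 11 = 308.
Smallest multiple of 308 that is ≥ 825: ⌈825/308⌉ × 308 = 3 × 308 = 924.

924 seconds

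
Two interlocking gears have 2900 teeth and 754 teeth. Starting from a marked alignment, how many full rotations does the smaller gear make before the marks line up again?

50 rotations

The first common completion time is the LCM of the periods.
2900 = 2^2 × 5^2 × 29
754 = 2 × 13 × 29
LCM(2900, 754) = 2^2 × 5^2 × 13 × 29 = 37700.
Rotations for period 754: 37700 / 754 = 50.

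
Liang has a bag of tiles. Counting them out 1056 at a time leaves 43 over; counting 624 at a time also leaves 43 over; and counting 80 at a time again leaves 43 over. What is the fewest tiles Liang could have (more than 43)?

N − 43 must be a common multiple of 1056, 624, and 80.
1056 = 2^5 × 3 × 11
624 = 2^4 × 3 × 13
80 = 2^4 × 5
LCM(1056, 624, 80) = 2^5 × 3 × 5 × 11 × 13 = 68640.
Smallest N > 43 is LCM + 43 = 68640 + 43 = 68683.

68683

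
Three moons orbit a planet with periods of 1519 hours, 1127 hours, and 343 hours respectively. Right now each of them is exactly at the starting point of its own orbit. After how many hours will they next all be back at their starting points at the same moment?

244559 hours

They coincide at every common multiple of the periods; the first is the LCM.
1519 = 7^2 × 31
1127 = 7^2 × 23
343 = 7^3
LCM(1519, 1127, 343) = 7^3 × 23 × 31 = 244559.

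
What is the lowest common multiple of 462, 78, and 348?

348348

462 = 2 × 3 × 7 × 11
78 = 2 × 3 × 13
348 = 2^2 × 3 × 29
LCM(462, 78, 348) = 2^2 × 3 × 7 × 11 × 13 × 29 = 348348.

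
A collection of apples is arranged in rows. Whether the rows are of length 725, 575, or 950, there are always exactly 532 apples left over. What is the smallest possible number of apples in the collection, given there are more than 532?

634182

N − 532 must be a common multiple of 725, 575, and 950.
725 = 5^2 × 29
575 = 5^2 × 23
950 = 2 × 5^2 × 19
LCM(725, 575, 950) = 2 × 5^2 × 19 × 23 × 29 = 633650.
Smallest N > 532 is LCM + 532 = 633650 + 532 = 634182.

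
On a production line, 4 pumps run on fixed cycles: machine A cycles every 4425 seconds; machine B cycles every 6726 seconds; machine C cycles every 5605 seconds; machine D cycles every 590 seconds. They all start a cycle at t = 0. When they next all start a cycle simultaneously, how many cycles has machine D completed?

They are all back at their starting positions together after one LCM of the periods.
4425 = 3 × 5^2 × 59
6726 = 2 × 3 × 19 × 59
5605 = 5 × 19 × 59
590 = 2 × 5 × 59
LCM(4425, 6726, 5605, 590) = 2 × 3 × 5^2 × 19 × 59 = 168150.
Cycles for period 590: 168150 / 590 = 285.

285 cycles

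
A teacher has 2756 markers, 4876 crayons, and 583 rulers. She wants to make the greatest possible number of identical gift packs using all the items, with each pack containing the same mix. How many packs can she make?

53 packs

The pack count must divide each quantity, so the greatest is gcd(2756, 4876, 583).
2756 = 2^2 × 13 × 53
4876 = 2^2 × 23 × 53
583 = 11 × 53
gcd(2756, 4876, 583) = 53.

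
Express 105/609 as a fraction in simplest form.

105 = 3 × 5 × 7
609 = 3 × 7 × 29
gcd(105, 609) = 3 × 7 = 21.
Divide numerator and denominator by 21: 105/609 = 5/29.

5/29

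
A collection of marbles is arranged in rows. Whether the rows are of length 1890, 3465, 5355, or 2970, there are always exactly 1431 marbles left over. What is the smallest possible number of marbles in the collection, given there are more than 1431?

N − 1431 must be a common multiple of 1890, 3465, 5355, and 2970.
1890 = 2 × 3^3 × 5 × 7
3465 = 3^2 × 5 × 7 × 11
5355 = 3^2 × 5 × 7 × 17
2970 = 2 × 3^3 × 5 × 11
LCM(1890, 3465, 5355, 2970) = 2 × 3^3 × 5 × 7 × 11 × 17 = 353430.
Smallest N > 1431 is LCM + 1431 = 353430 + 1431 = 354861.

354861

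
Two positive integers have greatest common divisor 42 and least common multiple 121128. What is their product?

For any two positive integers, gcd × lcm = product = 42 × 121128 = 5087376.

5087376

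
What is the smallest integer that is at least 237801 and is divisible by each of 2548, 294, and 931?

290472

The integer must be a common multiple of 2548, 294, and 931, so a multiple of their LCM.
2548 = 2^2 × 7^2 × 13
294 = 2 × 3 × 7^2
931 = 7^2 × 19
LCM(2548, 294, 931) = 2^2 × 3 × 7^2 × 13 × 19 = 145236.
Smallest multiple of 145236 that is ≥ 237801: ⌈237801/145236⌉ × 145236 = 2 × 145236 = 290472.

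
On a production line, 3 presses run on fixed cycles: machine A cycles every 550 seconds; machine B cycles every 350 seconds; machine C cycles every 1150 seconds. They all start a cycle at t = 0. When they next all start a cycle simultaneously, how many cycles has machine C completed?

They are all back at their starting positions together after one LCM of the periods.
550 = 2 × 5^2 × 11
350 = 2 × 5^2 × 7
1150 = 2 × 5^2 × 23
LCM(550, 350, 1150) = 2 × 5^2 × 7 × 11 × 23 = 88550.
Cycles for period 1150: 88550 / 1150 = 77.

77 cycles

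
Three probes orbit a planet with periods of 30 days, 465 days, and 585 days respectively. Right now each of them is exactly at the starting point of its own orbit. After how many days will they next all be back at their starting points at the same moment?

We need the least common multiple of the intervals.
30 = 2 × 3 × 5
465 = 3 × 5 × 31
585 = 3^2 × 5 × 13
LCM(30, 465, 585) = 2 × 3^2 × 5 × 13 × 31 = 36270.

36270 days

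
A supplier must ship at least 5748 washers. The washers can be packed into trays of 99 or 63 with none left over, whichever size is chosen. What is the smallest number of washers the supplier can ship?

6237

The number of washers must be a common multiple of 99 and 63, so a multiple of their LCM.
99 = 3^2 × 11
63 = 3^2 × 7
LCM(99, 63) = 3^2 × 7 × 11 = 693.
Smallest multiple of 693 that is ≥ 5748: ⌈5748/693⌉ × 693 = 9 × 693 = 6237.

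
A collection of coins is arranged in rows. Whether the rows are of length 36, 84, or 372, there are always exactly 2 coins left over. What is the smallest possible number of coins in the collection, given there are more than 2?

7814

N − 2 must be a common multiple of 36, 84, and 372.
36 = 2^2 × 3^2
84 = 2^2 × 3 × 7
372 = 2^2 × 3 × 31
LCM(36, 84, 372) = 2^2 × 3^2 × 7 × 31 = 7812.
Smallest N > 2 is LCM + 2 = 7812 + 2 = 7814.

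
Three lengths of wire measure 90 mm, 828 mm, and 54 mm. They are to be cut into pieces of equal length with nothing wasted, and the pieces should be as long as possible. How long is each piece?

Each piece length must divide every original length, so the longest possible is gcd(90, 828, 54).
90 = 2 × 3^2 × 5
828 = 2^2 × 3^2 × 23
54 = 2 × 3^3
gcd(90, 828, 54) = 2 × 3^2 = 18.

18 mm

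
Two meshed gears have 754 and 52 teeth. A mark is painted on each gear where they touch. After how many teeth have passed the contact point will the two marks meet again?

1508 teeth

We need the least common multiple of the intervals.
754 = 2 × 13 × 29
52 = 2^2 × 13
LCM(754, 52) = 2^2 × 13 × 29 = 1508.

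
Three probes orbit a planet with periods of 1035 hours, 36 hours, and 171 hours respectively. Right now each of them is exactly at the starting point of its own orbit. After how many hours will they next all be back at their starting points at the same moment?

We need the least common multiple of the intervals.
1035 = 3^2 × 5 × 23
36 = 2^2 × 3^2
171 = 3^2 × 19
LCM(1035, 36, 171) = 2^2 × 3^2 × 5 × 19 × 23 = 78660.

78660 hours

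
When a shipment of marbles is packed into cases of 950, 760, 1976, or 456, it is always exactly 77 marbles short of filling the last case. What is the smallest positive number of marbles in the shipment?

148123

Being 77 short of a full case of size k means N ≡ −77 (mod k), i.e. N + 77 is a multiple of each size.
950 = 2 × 5^2 × 19
760 = 2^3 × 5 × 19
1976 = 2^3 × 13 × 19
456 = 2^3 × 3 × 19
LCM(950, 760, 1976, 456) = 2^3 × 3 × 5^2 × 13 × 19 = 148200.
Smallest positive N is 148200 − 77 = 148123.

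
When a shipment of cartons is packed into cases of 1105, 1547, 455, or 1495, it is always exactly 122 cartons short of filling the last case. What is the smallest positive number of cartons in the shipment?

177783

Being 122 short of a full case of size k means N ≡ −122 (mod k), i.e. N + 122 is a multiple of each size.
1105 = 5 × 13 × 17
1547 = 7 × 13 × 17
455 = 5 × 7 × 13
1495 = 5 × 13 × 23
LCM(1105, 1547, 455, 1495) = 5 × 7 × 13 × 17 × 23 = 177905.
Smallest positive N is 177905 − 122 = 177783.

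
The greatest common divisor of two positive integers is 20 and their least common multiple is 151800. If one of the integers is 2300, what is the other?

1320

For two integers, gcd × lcm = product, so the other is (20 × 151800) / 2300 = 3036000 / 2300 = 1320.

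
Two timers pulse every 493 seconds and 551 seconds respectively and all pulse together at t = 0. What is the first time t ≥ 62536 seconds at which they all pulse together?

Joint pulses occur at multiples of LCM(493, 551).
493 = 17 × 29
551 = 19 × 29
LCM(493, 551) = 17 × 19 × 29 = 9367.
Smallest multiple of 9367 that is ≥ 62536: ⌈62536/9367⌉ × 9367 = 7 × 9367 = 65569.

65569 seconds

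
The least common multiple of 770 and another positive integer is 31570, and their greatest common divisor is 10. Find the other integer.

gcd × lcm = product of the two integers, so the other integer is (10 × 31570) / 770 = 410.

410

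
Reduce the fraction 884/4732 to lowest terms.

884 = 2^2 × 13 × 17
4732 = 2^2 × 7 × 13^2
gcd(884, 4732) = 2^2 × 13 = 52.
Divide numerator and denominator by 52: 884/4732 = 17/91.

17/91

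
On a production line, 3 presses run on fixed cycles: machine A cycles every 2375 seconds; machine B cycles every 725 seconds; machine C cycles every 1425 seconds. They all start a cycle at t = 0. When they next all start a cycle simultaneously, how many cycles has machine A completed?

87 cycles

They are all back at their starting positions together after one LCM of the periods.
2375 = 5^3 × 19
725 = 5^2 × 29
1425 = 3 × 5^2 × 19
LCM(2375, 725, 1425) = 3 × 5^3 × 19 × 29 = 206625.
Cycles for period 2375: 206625 / 2375 = 87.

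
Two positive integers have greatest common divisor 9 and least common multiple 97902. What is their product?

For any two positive integers, gcd × lcm = product = 9 × 97902 = 881118.

881118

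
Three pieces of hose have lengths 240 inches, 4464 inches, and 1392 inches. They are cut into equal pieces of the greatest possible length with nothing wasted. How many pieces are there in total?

Piece length = gcd(240, 4464, 1392).
240 = 2^4 × 3 × 5
4464 = 2^4 × 3^2 × 31
1392 = 2^4 × 3 × 29
gcd(240, 4464, 1392) = 2^4 × 3 = 48.
Total pieces = 240/48 + 4464/48 + 1392/48 = 5 + 93 + 29 = 127.

127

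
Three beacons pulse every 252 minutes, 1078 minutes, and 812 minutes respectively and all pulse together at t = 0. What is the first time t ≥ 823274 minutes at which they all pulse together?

1125432 minutes

Joint pulses occur at multiples of LCM(252, 1078, 812).
252 = 2^2 × 3^2 × 7
1078 = 2 × 7^2 × 11
812 = 2^2 × 7 × 29
LCM(252, 1078, 812) = 2^2 × 3^2 × 7^2 × 11 × 29 = 562716.
Smallest multiple of 562716 that is ≥ 823274: ⌈823274/562716⌉ × 562716 = 2 × 562716 = 1125432.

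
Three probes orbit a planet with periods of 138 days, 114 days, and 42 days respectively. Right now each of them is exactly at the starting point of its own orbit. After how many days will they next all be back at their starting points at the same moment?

18354 days

We need the least common multiple of the intervals.
138 = 2 × 3 × 23
114 = 2 × 3 × 19
42 = 2 × 3 × 7
LCM(138, 114, 42) = 2 × 3 × 7 × 19 × 23 = 18354.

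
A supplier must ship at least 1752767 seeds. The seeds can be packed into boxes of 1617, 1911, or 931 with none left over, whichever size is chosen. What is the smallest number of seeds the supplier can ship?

The number of seeds must be a common multiple of 1617, 1911, and 931, so a multiple of their LCM.
1617 = 3 × 7^2 × 11
1911 = 3 × 7^2 × 13
931 = 7^2 × 19
LCM(1617, 1911, 931) = 3 × 7^2 × 11 × 13 × 19 = 399399.
Smallest multiple of 399399 that is ≥ 1752767: ⌈1752767/399399⌉ × 399399 = 5 × 399399 = 1996995.

1996995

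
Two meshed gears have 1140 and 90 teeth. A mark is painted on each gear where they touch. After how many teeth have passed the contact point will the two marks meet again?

The first simultaneous occurrence is after LCM of the individual periods.
1140 = 2^2 × 3 × 5 × 19
90 = 2 × 3^2 × 5
LCM(1140, 90) = 2^2 × 3^2 × 5 × 19 = 3420.

3420 teeth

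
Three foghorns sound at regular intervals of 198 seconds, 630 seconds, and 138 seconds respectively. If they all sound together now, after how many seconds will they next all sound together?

We need the least common multiple of the intervals.
198 = 2 × 3^2 × 11
630 = 2 × 3^2 × 5 × 7
138 = 2 × 3 × 23
LCM(198, 630, 138) = 2 × 3^2 × 5 × 7 × 11 × 23 = 159390.

159390 seconds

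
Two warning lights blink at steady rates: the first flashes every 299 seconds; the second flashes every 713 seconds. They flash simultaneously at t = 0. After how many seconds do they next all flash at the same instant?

9269 seconds

They coincide at every common multiple of the periods; the first is the LCM.
299 = 13 × 23
713 = 23 × 31
LCM(299, 713) = 13 × 23 × 31 = 9269.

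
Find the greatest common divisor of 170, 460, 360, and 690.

170 = 2 × 5 × 17
460 = 2^2 × 5 × 23
360 = 2^3 × 3^2 × 5
690 = 2 × 3 × 5 × 23
gcd(170, 460, 360, 690) = 2 × 5 = 10.

10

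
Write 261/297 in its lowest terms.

29/33

261 = 3^2 × 29
297 = 3^3 × 11
gcd(261, 297) = 3^2 = 9.
Divide numerator and denominator by 9: 261/297 = 29/33.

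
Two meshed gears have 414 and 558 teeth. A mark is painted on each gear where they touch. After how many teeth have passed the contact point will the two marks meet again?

The first simultaneous occurrence is after LCM of the individual periods.
414 = 2 × 3^2 × 23
558 = 2 × 3^2 × 31
LCM(414, 558) = 2 × 3^2 × 23 × 31 = 12834.

12834 teeth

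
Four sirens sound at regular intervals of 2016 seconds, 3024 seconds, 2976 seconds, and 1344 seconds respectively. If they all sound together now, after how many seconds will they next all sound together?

The first simultaneous occurrence is after LCM of the individual periods.
2016 = 2^5 × 3^2 × 7
3024 = 2^4 × 3^3 × 7
2976 = 2^5 × 3 × 31
1344 = 2^6 × 3 × 7
LCM(2016, 3024, 2976, 1344) = 2^6 × 3^3 × 7 × 31 = 374976.

374976 seconds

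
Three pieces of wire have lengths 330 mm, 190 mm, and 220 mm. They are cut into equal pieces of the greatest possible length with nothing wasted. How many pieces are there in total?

Piece length = gcd(330, 190, 220).
330 = 2 × 3 × 5 × 11
190 = 2 × 5 × 19
220 = 2^2 × 5 × 11
gcd(330, 190, 220) = 2 × 5 = 10.
Total pieces = 330/10 + 190/10 + 220/10 = 33 + 19 + 22 = 74.

74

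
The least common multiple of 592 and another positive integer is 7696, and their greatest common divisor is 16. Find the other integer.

208

gcd × lcm = product of the two integers, so the other integer is (16 × 7696) / 592 = 208.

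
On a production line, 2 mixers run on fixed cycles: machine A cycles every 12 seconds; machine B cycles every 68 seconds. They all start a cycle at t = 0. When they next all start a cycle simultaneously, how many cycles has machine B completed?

All finish a whole number of cycles simultaneously at t = LCM of the periods.
12 = 2^2 × 3
68 = 2^2 × 17
LCM(12, 68) = 2^2 × 3 × 17 = 204.
Cycles for period 68: 204 / 68 = 3.

3 cycles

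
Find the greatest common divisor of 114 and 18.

114 = 2 × 3 × 19
18 = 2 × 3^2
gcd(114, 18) = 2 × 3 = 6.

6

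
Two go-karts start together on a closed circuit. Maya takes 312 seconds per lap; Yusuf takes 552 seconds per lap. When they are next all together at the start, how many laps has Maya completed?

23 laps

All finish a whole number of cycles simultaneously at t = LCM of the periods.
312 = 2^3 × 3 × 13
552 = 2^3 × 3 × 23
LCM(312, 552) = 2^3 × 3 × 13 × 23 = 7176.
Laps for period 312: 7176 / 312 = 23.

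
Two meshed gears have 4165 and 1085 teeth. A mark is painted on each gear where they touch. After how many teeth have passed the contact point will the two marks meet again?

They coincide at every common multiple of the periods; the first is the LCM.
4165 = 5 × 7^2 × 17
1085 = 5 × 7 × 31
LCM(4165, 1085) = 5 × 7^2 × 17 × 31 = 129115.

129115 teeth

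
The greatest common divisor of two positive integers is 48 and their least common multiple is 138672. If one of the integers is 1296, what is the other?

5136

For two integers, gcd × lcm = product, so the other is (48 × 138672) / 1296 = 6656256 / 1296 = 5136.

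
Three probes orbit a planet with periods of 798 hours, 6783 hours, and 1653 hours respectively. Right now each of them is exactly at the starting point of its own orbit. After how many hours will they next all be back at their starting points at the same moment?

They coincide at every common multiple of the periods; the first is the LCM.
798 = 2 × 3 × 7 × 19
6783 = 3 × 7 × 17 × 19
1653 = 3 × 19 × 29
LCM(798, 6783, 1653) = 2 × 3 × 7 × 17 × 19 × 29 = 393414.

393414 hours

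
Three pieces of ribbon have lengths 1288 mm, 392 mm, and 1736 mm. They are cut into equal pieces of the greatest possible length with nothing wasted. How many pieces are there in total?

61

Piece length = gcd(1288, 392, 1736).
1288 = 2^3 × 7 × 23
392 = 2^3 × 7^2
1736 = 2^3 × 7 × 31
gcd(1288, 392, 1736) = 2^3 × 7 = 56.
Total pieces = 1288/56 + 392/56 + 1736/56 = 23 + 7 + 31 = 61.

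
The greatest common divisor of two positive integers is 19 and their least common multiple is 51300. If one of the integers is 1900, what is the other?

For two integers, gcd × lcm = product, so the other is (19 × 51300) / 1900 = 974700 / 1900 = 513.

513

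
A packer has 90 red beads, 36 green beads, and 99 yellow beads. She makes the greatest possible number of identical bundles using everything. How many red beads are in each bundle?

10

Number of bundles = gcd(90, 36, 99).
90 = 2 × 3^2 × 5
36 = 2^2 × 3^2
99 = 3^2 × 11
gcd(90, 36, 99) = 3^2 = 9.
red beads per bundle = 90 / 9 = 10.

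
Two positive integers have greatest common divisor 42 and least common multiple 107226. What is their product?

4503492

For any two positive integers, gcd × lcm = product = 42 × 107226 = 4503492.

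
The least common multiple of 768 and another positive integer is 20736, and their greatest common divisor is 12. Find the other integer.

324

gcd × lcm = product of the two integers, so the other integer is (12 × 20736) / 768 = 324.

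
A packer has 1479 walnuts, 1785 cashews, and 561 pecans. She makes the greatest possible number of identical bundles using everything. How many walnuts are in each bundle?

Number of bundles = gcd(1479, 1785, 561).
1479 = 3 × 17 × 29
1785 = 3 × 5 × 7 × 17
561 = 3 × 11 × 17
gcd(1479, 1785, 561) = 3 × 17 = 51.
walnuts per bundle = 1479 / 51 = 29.

29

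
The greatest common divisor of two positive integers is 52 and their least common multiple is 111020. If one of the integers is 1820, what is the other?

3172

For two integers, gcd × lcm = product, so the other is (52 × 111020) / 1820 = 5773040 / 1820 = 3172.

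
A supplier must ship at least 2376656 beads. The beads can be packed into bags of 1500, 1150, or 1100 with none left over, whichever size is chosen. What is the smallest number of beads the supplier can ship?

2656500

The number of beads must be a common multiple of 1500, 1150, and 1100, so a multiple of their LCM.
1500 = 2^2 × 3 × 5^3
1150 = 2 × 5^2 × 23
1100 = 2^2 × 5^2 × 11
LCM(1500, 1150, 1100) = 2^2 × 3 × 5^3 × 11 × 23 = 379500.
Smallest multiple of 379500 that is ≥ 2376656: ⌈2376656/379500⌉ × 379500 = 7 × 379500 = 2656500.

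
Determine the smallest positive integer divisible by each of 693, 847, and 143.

693 = 3^2 × 7 × 11
847 = 7 × 11^2
143 = 11 × 13
LCM(693, 847, 143) = 3^2 × 7 × 11^2 × 13 = 99099.

99099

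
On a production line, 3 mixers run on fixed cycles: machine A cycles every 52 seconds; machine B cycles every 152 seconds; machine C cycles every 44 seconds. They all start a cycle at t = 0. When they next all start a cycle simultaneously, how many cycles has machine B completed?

143 cycles

All finish a whole number of cycles simultaneously at t = LCM of the periods.
52 = 2^2 × 13
152 = 2^3 × 19
44 = 2^2 × 11
LCM(52, 152, 44) = 2^3 × 11 × 13 × 19 = 21736.
Cycles for period 152: 21736 / 152 = 143.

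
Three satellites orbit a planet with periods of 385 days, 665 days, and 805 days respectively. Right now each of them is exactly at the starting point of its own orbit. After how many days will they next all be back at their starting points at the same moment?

168245 days

The first simultaneous occurrence is after LCM of the individual periods.
385 = 5 × 7 × 11
665 = 5 × 7 × 19
805 = 5 × 7 × 23
LCM(385, 665, 805) = 5 × 7 × 11 × 19 × 23 = 168245.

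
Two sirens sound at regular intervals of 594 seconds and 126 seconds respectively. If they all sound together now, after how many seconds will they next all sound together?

4158 seconds

We need the least common multiple of the intervals.
594 = 2 × 3^3 × 11
126 = 2 × 3^2 × 7
LCM(594, 126) = 2 × 3^3 × 7 × 11 = 4158.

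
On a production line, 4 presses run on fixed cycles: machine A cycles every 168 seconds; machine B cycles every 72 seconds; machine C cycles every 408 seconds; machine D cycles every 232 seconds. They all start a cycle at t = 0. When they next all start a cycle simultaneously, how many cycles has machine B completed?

3451 cycles

They are all back at their starting positions together after one LCM of the periods.
168 = 2^3 × 3 × 7
72 = 2^3 × 3^2
408 = 2^3 × 3 × 17
232 = 2^3 × 29
LCM(168, 72, 408, 232) = 2^3 × 3^2 × 7 × 17 × 29 = 248472.
Cycles for period 72: 248472 / 72 = 3451.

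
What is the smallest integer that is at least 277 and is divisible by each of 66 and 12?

The integer must be a common multiple of 66 and 12, so a multiple of their LCM.
66 = 2 × 3 × 11
12 = 2^2 × 3
LCM(66, 12) = 2^2 × 3 × 11 = 132.
Smallest multiple of 132 that is ≥ 277: ⌈277/132⌉ × 132 = 3 × 132 = 396.

396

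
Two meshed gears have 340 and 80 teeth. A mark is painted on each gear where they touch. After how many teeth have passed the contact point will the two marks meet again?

1360 teeth

The first simultaneous occurrence is after LCM of the individual periods.
340 = 2^2 × 5 × 17
80 = 2^4 × 5
LCM(340, 80) = 2^4 × 5 × 17 = 1360.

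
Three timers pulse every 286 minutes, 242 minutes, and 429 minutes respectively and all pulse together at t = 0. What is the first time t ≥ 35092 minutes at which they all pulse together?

37752 minutes

Joint pulses occur at multiples of LCM(286, 242, 429).
286 = 2 × 11 × 13
242 = 2 × 11^2
429 = 3 × 11 × 13
LCM(286, 242, 429) = 2 × 3 × 11^2 × 13 = 9438.
Smallest multiple of 9438 that is ≥ 35092: ⌈35092/9438⌉ × 9438 = 4 × 9438 = 37752.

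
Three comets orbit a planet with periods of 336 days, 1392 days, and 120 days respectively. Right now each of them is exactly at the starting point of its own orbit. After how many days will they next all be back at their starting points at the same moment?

They coincide at every common multiple of the periods; the first is the LCM.
336 = 2^4 × 3 × 7
1392 = 2^4 × 3 × 29
120 = 2^3 × 3 × 5
LCM(336, 1392, 120) = 2^4 × 3 × 5 × 7 × 29 = 48720.

48720 days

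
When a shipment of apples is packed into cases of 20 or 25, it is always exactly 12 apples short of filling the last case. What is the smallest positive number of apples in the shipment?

88

Being 12 short of a full case of size k means N ≡ −12 (mod k), i.e. N + 12 is a multiple of each size.
20 = 2^2 × 5
25 = 5^2
LCM(20, 25) = 2^2 × 5^2 = 100.
Smallest positive N is 100 − 12 = 88.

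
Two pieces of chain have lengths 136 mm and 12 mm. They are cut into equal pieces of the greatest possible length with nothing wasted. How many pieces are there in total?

37

Piece length = gcd(136, 12).
136 = 2^3 × 17
12 = 2^2 × 3
gcd(136, 12) = 2^2 = 4.
Total pieces = 136/4 + 12/4 = 34 + 3 = 37.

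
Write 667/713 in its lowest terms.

29/31

667 = 23 × 29
713 = 23 × 31
gcd(667, 713) = 23.
Divide numerator and denominator by 23: 667/713 = 29/31.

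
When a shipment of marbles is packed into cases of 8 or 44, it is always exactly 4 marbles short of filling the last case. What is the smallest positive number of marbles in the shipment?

84

Being 4 short of a full case of size k means N ≡ −4 (mod k), i.e. N + 4 is a multiple of each size.
8 = 2^3
44 = 2^2 × 11
LCM(8, 44) = 2^3 × 11 = 88.
Smallest positive N is 88 − 4 = 84.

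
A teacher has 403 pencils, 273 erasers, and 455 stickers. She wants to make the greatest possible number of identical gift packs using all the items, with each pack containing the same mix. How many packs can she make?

The pack count must divide each quantity, so the greatest is gcd(403, 273, 455).
403 = 13 × 31
273 = 3 × 7 × 13
455 = 5 × 7 × 13
gcd(403, 273, 455) = 13.

13 packs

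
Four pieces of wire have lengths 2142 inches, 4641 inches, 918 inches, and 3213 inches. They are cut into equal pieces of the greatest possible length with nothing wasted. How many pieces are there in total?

Piece length = gcd(2142, 4641, 918, 3213).
2142 = 2 × 3^2 × 7 × 17
4641 = 3 × 7 × 13 × 17
918 = 2 × 3^3 × 17
3213 = 3^3 × 7 × 17
gcd(2142, 4641, 918, 3213) = 3 × 17 = 51.
Total pieces = 2142/51 + 4641/51 + 918/51 + 3213/51 = 42 + 91 + 18 + 63 = 214.

214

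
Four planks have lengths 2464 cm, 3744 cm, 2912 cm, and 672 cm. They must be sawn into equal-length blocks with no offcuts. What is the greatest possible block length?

32 cm

The block length must divide every plank, so the greatest is gcd(2464, 3744, 2912, 672).
2464 = 2^5 × 7 × 11
3744 = 2^5 × 3^2 × 13
2912 = 2^5 × 7 × 13
672 = 2^5 × 3 × 7
gcd(2464, 3744, 2912, 672) = 2^5 = 32.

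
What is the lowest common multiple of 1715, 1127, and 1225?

1715 = 5 × 7^3
1127 = 7^2 × 23
1225 = 5^2 × 7^2
LCM(1715, 1127, 1225) = 5^2 × 7^3 × 23 = 197225.

197225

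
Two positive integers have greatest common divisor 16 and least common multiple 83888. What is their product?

1342208

For any two positive integers, gcd × lcm = product = 16 × 83888 = 1342208.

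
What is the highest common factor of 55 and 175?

5

55 = 5 × 11
175 = 5^2 × 7
gcd(55, 175) = 5.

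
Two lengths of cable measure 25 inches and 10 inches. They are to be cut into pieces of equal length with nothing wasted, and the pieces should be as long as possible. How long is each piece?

The greatest length dividing all of 25 and 10 is their gcd.
25 = 5^2
10 = 2 × 5
gcd(25, 10) = 5.

5 inches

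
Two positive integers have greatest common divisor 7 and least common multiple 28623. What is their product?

200361

For any two positive integers, gcd × lcm = product = 7 × 28623 = 200361.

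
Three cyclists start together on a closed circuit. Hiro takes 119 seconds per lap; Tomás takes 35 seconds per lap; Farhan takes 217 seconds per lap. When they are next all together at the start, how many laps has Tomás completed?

527 laps

All finish a whole number of cycles simultaneously at t = LCM of the periods.
119 = 7 × 17
35 = 5 × 7
217 = 7 × 31
LCM(119, 35, 217) = 5 × 7 × 17 × 31 = 18445.
Laps for period 35: 18445 / 35 = 527.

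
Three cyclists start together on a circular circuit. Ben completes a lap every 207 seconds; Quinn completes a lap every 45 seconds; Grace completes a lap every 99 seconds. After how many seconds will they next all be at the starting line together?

We need the least common multiple of the intervals.
207 = 3^2 × 23
45 = 3^2 × 5
99 = 3^2 × 11
LCM(207, 45, 99) = 3^2 × 5 × 11 × 23 = 11385.

11385 seconds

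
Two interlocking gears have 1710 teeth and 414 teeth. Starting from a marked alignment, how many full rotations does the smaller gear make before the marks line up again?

95 rotations

They are all back at their starting positions together after one LCM of the periods.
1710 = 2 × 3^2 × 5 × 19
414 = 2 × 3^2 × 23
LCM(1710, 414) = 2 × 3^2 × 5 × 19 × 23 = 39330.
Rotations for period 414: 39330 / 414 = 95.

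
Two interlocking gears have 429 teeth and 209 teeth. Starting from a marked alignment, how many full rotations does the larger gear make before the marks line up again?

All finish a whole number of cycles simultaneously at t = LCM of the periods.
429 = 3 × 11 × 13
209 = 11 × 19
LCM(429, 209) = 3 × 11 × 13 × 19 = 8151.
Rotations for period 429: 8151 / 429 = 19.

19 rotations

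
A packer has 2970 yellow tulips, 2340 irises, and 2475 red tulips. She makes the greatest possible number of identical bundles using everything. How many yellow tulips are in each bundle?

66

Number of bundles = gcd(2970, 2340, 2475).
2970 = 2 × 3^3 × 5 × 11
2340 = 2^2 × 3^2 × 5 × 13
2475 = 3^2 × 5^2 × 11
gcd(2970, 2340, 2475) = 3^2 × 5 = 45.
yellow tulips per bundle = 2970 / 45 = 66.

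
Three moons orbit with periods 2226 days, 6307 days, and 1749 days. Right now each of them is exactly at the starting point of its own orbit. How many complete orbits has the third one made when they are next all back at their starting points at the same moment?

238 orbits

They are all back at their starting positions together after one LCM of the periods.
2226 = 2 × 3 × 7 × 53
6307 = 7 × 17 × 53
1749 = 3 × 11 × 53
LCM(2226, 6307, 1749) = 2 × 3 × 7 × 11 × 17 × 53 = 416262.
Orbits for period 1749: 416262 / 1749 = 238.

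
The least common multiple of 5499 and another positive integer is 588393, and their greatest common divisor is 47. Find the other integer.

gcd × lcm = product of the two integers, so the other integer is (47 × 588393) / 5499 = 5029.

5029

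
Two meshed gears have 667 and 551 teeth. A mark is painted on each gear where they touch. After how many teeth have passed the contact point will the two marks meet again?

We need the least common multiple of the intervals.
667 = 23 × 29
551 = 19 × 29
LCM(667, 551) = 19 × 23 × 29 = 12673.

12673 teeth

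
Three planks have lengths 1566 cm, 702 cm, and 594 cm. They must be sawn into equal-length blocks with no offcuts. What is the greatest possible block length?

54 cm

The block length must divide every plank, so the greatest is gcd(1566, 702, 594).
1566 = 2 × 3^3 × 29
702 = 2 × 3^3 × 13
594 = 2 × 3^3 × 11
gcd(1566, 702, 594) = 2 × 3^3 = 54.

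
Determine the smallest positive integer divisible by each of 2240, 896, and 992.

138880

2240 = 2^6 × 5 × 7
896 = 2^7 × 7
992 = 2^5 × 31
LCM(2240, 896, 992) = 2^7 × 5 × 7 × 31 = 138880.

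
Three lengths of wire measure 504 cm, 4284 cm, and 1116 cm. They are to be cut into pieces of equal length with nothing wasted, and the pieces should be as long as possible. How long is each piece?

Each piece length must divide every original length, so the longest possible is gcd(504, 4284, 1116).
504 = 2^3 × 3^2 × 7
4284 = 2^2 × 3^2 × 7 × 17
1116 = 2^2 × 3^2 × 31
gcd(504, 4284, 1116) = 2^2 × 3^2 = 36.

36 cm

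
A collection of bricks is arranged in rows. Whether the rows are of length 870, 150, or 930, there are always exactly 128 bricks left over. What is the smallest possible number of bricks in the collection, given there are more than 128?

N − 128 must be a common multiple of 870, 150, and 930.
870 = 2 × 3 × 5 × 29
150 = 2 × 3 × 5^2
930 = 2 × 3 × 5 × 31
LCM(870, 150, 930) = 2 × 3 × 5^2 × 29 × 31 = 134850.
Smallest N > 128 is LCM + 128 = 134850 + 128 = 134978.

134978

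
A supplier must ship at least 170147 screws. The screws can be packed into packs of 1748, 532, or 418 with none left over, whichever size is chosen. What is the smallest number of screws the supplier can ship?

269192

The number of screws must be a common multiple of 1748, 532, and 418, so a multiple of their LCM.
1748 = 2^2 × 19 × 23
532 = 2^2 × 7 × 19
418 = 2 × 11 × 19
LCM(1748, 532, 418) = 2^2 × 7 × 11 × 19 × 23 = 134596.
Smallest multiple of 134596 that is ≥ 170147: ⌈170147/134596⌉ × 134596 = 2 × 134596 = 269192.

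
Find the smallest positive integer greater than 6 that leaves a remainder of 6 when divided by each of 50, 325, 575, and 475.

N − 6 must be a common multiple of 50, 325, 575, and 475.
50 = 2 × 5^2
325 = 5^2 × 13
575 = 5^2 × 23
475 = 5^2 × 19
LCM(50, 325, 575, 475) = 2 × 5^2 × 13 × 19 × 23 = 284050.
Smallest N > 6 is LCM + 6 = 284050 + 6 = 284056.

284056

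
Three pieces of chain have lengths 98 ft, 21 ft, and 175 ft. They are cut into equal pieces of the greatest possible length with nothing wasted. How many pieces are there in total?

Piece length = gcd(98, 21, 175).
98 = 2 × 7^2
21 = 3 × 7
175 = 5^2 × 7
gcd(98, 21, 175) = 7.
Total pieces = 98/7 + 21/7 + 175/7 = 14 + 3 + 25 = 42.

42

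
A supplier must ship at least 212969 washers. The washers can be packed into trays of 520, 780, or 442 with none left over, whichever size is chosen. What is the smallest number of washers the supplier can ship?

238680

The number of washers must be a common multiple of 520, 780, and 442, so a multiple of their LCM.
520 = 2^3 × 5 × 13
780 = 2^2 × 3 × 5 × 13
442 = 2 × 13 × 17
LCM(520, 780, 442) = 2^3 × 3 × 5 × 13 × 17 = 26520.
Smallest multiple of 26520 that is ≥ 212969: ⌈212969/26520⌉ × 26520 = 9 × 26520 = 238680.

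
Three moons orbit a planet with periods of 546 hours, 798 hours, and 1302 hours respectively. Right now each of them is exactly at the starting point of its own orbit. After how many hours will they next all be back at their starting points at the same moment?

We need the least common multiple of the intervals.
546 = 2 × 3 × 7 × 13
798 = 2 × 3 × 7 × 19
1302 = 2 × 3 × 7 × 31
LCM(546, 798, 1302) = 2 × 3 × 7 × 13 × 19 × 31 = 321594.

321594 hours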